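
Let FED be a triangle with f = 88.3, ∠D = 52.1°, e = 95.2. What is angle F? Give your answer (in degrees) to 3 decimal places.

∠F ≈ 59.551°

By the law of cosines, d² = f² + e² − 2·f·e·cos D = 6532.4, so d ≈ 80.823.
Law of cosines again: cos F = (e² + d² − f²)/(2·e·d) ≈ 0.50677, so ∠F ≈ 59.55°.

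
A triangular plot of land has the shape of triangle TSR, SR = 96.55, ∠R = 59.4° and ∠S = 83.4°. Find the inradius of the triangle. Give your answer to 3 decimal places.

The third angle is ∠T = 180° − ∠S − ∠R = 37.20°.
Law of sines: RT = SR·sin S/sin T ≈ 158.63.
Law of sines: TS = SR·sin R/sin T ≈ 137.45.
Area = ½·SR·RT·sin R ≈ 6591.6.
Semiperimeter s = (96.55+158.63+137.45)/2 = 196.32.
Inradius = area/s = 6591.6/196.32 ≈ 33.576.

33.576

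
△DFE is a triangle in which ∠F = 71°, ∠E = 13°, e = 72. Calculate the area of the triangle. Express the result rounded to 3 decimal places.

The third angle is ∠D = 180° − ∠F − ∠E = 96.00°.
Law of sines: d = e·sin D/sin E ≈ 318.32.
Law of sines: f = e·sin F/sin E ≈ 302.63.
Area = ½·e·d·sin F ≈ 10835.

area ≈ 10835.061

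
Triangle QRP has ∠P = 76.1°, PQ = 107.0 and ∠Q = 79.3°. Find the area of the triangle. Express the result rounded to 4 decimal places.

The third angle is ∠R = 180° − ∠P − ∠Q = 24.60°.
Law of sines: RP = PQ·sin Q/sin R ≈ 252.57.
Law of sines: QR = PQ·sin P/sin R ≈ 249.51.
Area = ½·PQ·RP·sin P ≈ 13117.

area ≈ 13116.7429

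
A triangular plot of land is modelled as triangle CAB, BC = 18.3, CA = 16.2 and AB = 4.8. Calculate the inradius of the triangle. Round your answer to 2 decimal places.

Semiperimeter s = (4.8 + 18.3 + 16.2)/2 = 19.65.
Heron's formula: area = √(19.65·14.85·1.35·3.45) ≈ 36.866.
Inradius = area/s = 36.866/19.65 ≈ 1.8761.

r ≈ 1.88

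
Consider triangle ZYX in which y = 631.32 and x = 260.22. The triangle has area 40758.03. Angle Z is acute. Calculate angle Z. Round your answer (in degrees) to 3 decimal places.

∠Z ≈ 29.749°

From area = ½·y·x·sin Z, we get sin Z = 2·area/(y·x) ≈ 0.49620.
Taking the acute solution, ∠Z ≈ 29.75°.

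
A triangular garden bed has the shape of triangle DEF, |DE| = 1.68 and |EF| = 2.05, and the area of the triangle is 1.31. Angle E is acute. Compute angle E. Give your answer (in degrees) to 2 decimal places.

∠E ≈ 49.53°

From area = ½·|DE|·|EF|·sin E, we get sin E = 2·area/(|DE|·|EF|) ≈ 0.76074.
Taking the acute solution, ∠E ≈ 49.53°.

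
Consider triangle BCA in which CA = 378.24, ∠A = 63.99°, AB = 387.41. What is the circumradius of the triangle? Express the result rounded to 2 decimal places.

225.74

By the law of cosines, BC² = CA² + AB² − 2·CA·AB·cos A = 1.6463e+05, so BC ≈ 405.75.
Area = ½·CA·AB·sin A ≈ 65846.
Circumradius = BC/(2 sin A) ≈ 225.74.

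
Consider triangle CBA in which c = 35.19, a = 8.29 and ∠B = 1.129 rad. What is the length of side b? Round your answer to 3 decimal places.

32.521

By the law of cosines, b² = a² + c² − 2·a·c·cos B = 1057.6, so b ≈ 32.521.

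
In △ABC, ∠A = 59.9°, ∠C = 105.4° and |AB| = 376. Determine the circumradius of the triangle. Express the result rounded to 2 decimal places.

The third angle is ∠B = 180° − ∠C − ∠A = 14.70°.
Law of sines: |BC| = |AB|·sin A/sin C ≈ 337.41.
Law of sines: |CA| = |AB|·sin B/sin C ≈ 98.966.
Circumradius = |AB|/(2 sin C) ≈ 195.

195.00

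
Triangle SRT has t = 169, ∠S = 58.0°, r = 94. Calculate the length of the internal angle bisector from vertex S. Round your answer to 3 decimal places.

By the law of cosines, s² = r² + t² − 2·r·t·cos S = 20560, so s ≈ 143.39.
The bisector from S has length 2·r·t·cos(∠S/2)/(r+t) ≈ 105.66.

t_S ≈ 105.659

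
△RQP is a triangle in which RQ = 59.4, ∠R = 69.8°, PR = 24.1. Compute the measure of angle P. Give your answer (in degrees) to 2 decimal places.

86.32

By the law of cosines, QP² = PR² + RQ² − 2·PR·RQ·cos R = 3120.6, so QP ≈ 55.862.
Law of cosines again: cos P = (QP² + PR² − RQ²)/(2·QP·PR) ≈ 0.06425, so ∠P ≈ 86.32°.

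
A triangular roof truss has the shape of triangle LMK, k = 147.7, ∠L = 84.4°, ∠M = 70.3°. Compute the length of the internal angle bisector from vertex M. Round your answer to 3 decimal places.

The third angle is ∠K = 180° − ∠L − ∠M = 25.30°.
Law of sines: l = k·sin L/sin K ≈ 343.96.
Law of sines: m = k·sin M/sin K ≈ 325.38.
The bisector from M has length 2·k·l·cos(∠M/2)/(k+l) ≈ 168.97.

168.974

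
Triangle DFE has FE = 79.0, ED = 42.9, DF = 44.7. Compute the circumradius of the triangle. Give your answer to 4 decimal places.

R ≈ 50.6747

By the law of cosines, cos D = (ED² + DF² − FE²) / (2·ED·DF) ≈ -0.62642, so ∠D ≈ 128.79°.
Circumradius = FE/(2 sin D) ≈ 50.675.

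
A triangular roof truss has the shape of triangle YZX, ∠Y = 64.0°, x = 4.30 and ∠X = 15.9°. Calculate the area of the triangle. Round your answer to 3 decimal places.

29.861

The third angle is ∠Z = 180° − ∠X − ∠Y = 100.10°.
Law of sines: y = x·sin Y/sin X ≈ 14.107.
Law of sines: z = x·sin Z/sin X ≈ 15.453.
Area = ½·x·y·sin Z ≈ 29.861.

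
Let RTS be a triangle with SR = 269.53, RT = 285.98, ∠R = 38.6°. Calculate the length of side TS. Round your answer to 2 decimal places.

184.26

By the law of cosines, TS² = SR² + RT² − 2·SR·RT·cos R = 33951, so TS ≈ 184.26.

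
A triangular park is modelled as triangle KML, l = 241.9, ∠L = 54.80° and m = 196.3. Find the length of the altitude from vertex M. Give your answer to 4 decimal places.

240.4218

Law of sines: sin M = m·sin L/l ≈ 0.66311.
Since l ≥ m, only the acute value applies: ∠M ≈ 41.54°.
Then ∠K = 180° − ∠L − ∠M ≈ 83.66°.
Law of sines gives k = l·sin K/sin L ≈ 294.22.
Area = ½·l·m·sin K ≈ 23597.
The altitude from M has length 2·area/m ≈ 240.42.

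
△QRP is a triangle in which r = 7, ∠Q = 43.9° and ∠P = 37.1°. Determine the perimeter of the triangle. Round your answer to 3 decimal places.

The third angle is ∠R = 180° − ∠P − ∠Q = 99.00°.
Law of sines: q = r·sin Q/sin R ≈ 4.9143.
Law of sines: p = r·sin P/sin R ≈ 4.2751.
Semiperimeter s = (4.9143+7+4.2751)/2 = 8.0947.
Perimeter = 4.9143 + 7 + 4.2751 = 16.189.

perimeter ≈ 16.189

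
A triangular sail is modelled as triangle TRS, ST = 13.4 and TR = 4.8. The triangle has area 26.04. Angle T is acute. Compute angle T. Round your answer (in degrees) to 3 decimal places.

∠T ≈ 54.067°

From area = ½·ST·TR·sin T, we get sin T = 2·area/(ST·TR) ≈ 0.80970.
Taking the acute solution, ∠T ≈ 54.07°.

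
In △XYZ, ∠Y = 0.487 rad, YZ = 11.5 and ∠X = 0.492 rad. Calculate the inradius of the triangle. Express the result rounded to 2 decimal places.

The third angle is ∠Z = π − ∠X − ∠Y = 2.163 rad.
Law of sines: ZX = YZ·sin Y/sin X ≈ 11.393.
Law of sines: XY = YZ·sin Z/sin X ≈ 20.204.
Area = ½·YZ·ZX·sin Z ≈ 54.367.
Semiperimeter s = (11.5+11.393+20.204)/2 = 21.548.
Inradius = area/s = 54.367/21.548 ≈ 2.523.

2.52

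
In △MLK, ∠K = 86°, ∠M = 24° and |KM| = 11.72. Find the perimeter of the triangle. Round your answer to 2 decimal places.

The third angle is ∠L = 180° − ∠K − ∠M = 70.00°.
Law of sines: |LK| = |KM|·sin M/sin L ≈ 5.0729.
Law of sines: |ML| = |KM|·sin K/sin L ≈ 12.442.
Semiperimeter s = (5.0729+11.72+12.442)/2 = 14.617.
Perimeter = 5.0729 + 11.72 + 12.442 = 29.235.

perimeter ≈ 29.23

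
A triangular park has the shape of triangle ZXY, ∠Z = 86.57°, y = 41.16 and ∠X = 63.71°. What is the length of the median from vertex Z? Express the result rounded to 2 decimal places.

The third angle is ∠Y = 180° − ∠Z − ∠X = 29.72°.
Law of sines: z = y·sin Z/sin Y ≈ 82.875.
Law of sines: x = y·sin X/sin Y ≈ 74.436.
Median from Z: ½√(2·x² + 2·y² − z²) ≈ 43.593.

m_Z ≈ 43.59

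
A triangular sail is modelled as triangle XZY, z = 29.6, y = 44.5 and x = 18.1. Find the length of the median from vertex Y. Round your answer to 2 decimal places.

10.34

Median from Y: ½√(2·x² + 2·z² − y²) ≈ 10.335.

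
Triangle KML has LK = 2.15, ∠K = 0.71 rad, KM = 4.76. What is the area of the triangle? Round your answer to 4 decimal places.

3.3354

Area = ½·LK·KM·sin K ≈ 3.3354.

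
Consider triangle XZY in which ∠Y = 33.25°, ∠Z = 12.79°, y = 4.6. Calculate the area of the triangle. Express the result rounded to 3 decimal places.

The third angle is ∠X = 180° − ∠Z − ∠Y = 133.96°.
Law of sines: x = y·sin X/sin Y ≈ 6.0391.
Law of sines: z = y·sin Z/sin Y ≈ 1.8573.
Area = ½·y·x·sin Z ≈ 3.0749.

3.075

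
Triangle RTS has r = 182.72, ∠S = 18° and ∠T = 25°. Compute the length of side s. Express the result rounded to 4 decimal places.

The third angle is ∠R = 180° − ∠T − ∠S = 137.00°.
Law of sines: s = r·sin S/sin R ≈ 82.791.

82.7914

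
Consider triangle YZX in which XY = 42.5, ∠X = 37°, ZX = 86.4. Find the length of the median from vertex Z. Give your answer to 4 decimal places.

By the law of cosines, YZ² = ZX² + XY² − 2·ZX·XY·cos X = 3406, so YZ ≈ 58.361.
Median from Z: ½√(2·YZ² + 2·ZX² − XY²) ≈ 70.597.

m_Z ≈ 70.5970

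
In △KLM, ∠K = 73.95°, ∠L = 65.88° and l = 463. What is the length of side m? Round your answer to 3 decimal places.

327.232

The third angle is ∠M = 180° − ∠K − ∠L = 40.17°.
Law of sines: m = l·sin M/sin L ≈ 327.23.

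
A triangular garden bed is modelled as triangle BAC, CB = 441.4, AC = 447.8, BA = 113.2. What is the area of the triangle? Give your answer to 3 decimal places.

Semiperimeter s = (447.8 + 441.4 + 113.2)/2 = 501.2.
Heron's formula: area = √(501.2·53.4·59.8·388) ≈ 24920.

24919.689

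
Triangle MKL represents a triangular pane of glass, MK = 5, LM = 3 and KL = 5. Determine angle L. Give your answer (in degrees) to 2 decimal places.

∠L ≈ 72.54°

By the law of cosines, cos L = (KL² + LM² − MK²) / (2·KL·LM) ≈ 0.30000, so ∠L ≈ 72.54°.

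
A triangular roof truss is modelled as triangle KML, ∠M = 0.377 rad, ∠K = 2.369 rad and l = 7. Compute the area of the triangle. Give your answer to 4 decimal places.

The third angle is ∠L = π − ∠K − ∠M = 0.396 rad.
Law of sines: k = l·sin K/sin L ≈ 12.679.
Law of sines: m = l·sin M/sin L ≈ 6.6872.
Area = ½·l·k·sin M ≈ 16.337.

16.3366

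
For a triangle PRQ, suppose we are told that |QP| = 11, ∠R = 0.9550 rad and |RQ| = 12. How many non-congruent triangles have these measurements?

|RQ|·sin R = 12·sin(0.9550 rad) ≈ 9.796.
Since |RQ| sin R < |QP| < |RQ| (9.796 < 11 < 12), two triangles exist.

2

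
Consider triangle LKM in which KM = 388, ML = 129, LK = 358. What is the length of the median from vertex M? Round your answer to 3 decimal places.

Median from M: ½√(2·KM² + 2·ML² − LK²) ≈ 227.05.

227.050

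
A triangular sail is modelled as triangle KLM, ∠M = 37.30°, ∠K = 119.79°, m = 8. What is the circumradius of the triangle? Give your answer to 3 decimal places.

R ≈ 6.601

The third angle is ∠L = 180° − ∠M − ∠K = 22.91°.
Law of sines: k = m·sin K/sin M ≈ 11.457.
Law of sines: l = m·sin L/sin M ≈ 5.1392.
Circumradius = m/(2 sin M) ≈ 6.6008.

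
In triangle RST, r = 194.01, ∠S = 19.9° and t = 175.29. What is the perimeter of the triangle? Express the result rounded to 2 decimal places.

By the law of cosines, s² = t² + r² − 2·t·r·cos S = 4411.8, so s ≈ 66.421.
Semiperimeter p = (194.01+66.421+175.29)/2 = 217.86.
Perimeter = 194.01 + 66.421 + 175.29 = 435.72.

perimeter ≈ 435.72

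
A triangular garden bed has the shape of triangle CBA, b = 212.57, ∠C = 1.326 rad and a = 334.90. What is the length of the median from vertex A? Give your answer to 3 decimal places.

236.584

By the law of cosines, c² = b² + a² − 2·b·a·cos C = 1.2284e+05, so c ≈ 350.48.
Median from A: ½√(2·c² + 2·b² − a²) ≈ 236.58.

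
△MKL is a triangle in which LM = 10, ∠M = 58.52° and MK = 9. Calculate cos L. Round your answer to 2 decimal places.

By the law of cosines, KL² = LM² + MK² − 2·LM·MK·cos M = 87.004, so KL ≈ 9.3276.
Law of cosines again: cos L = (KL² + LM² − MK²)/(2·KL·LM) ≈ 0.56823, so ∠L ≈ 55.37°.

cos L ≈ 0.57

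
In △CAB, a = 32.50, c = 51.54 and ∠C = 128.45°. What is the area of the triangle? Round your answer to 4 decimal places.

313.1574

Law of sines: sin A = a·sin C/c ≈ 0.49384.
Since c ≥ a, only the acute value applies: ∠A ≈ 29.59°.
Then ∠B = 180° − ∠C − ∠A ≈ 21.96°.
Law of sines gives b = c·sin B/sin C ≈ 24.607.
Area = ½·c·a·sin B ≈ 313.16.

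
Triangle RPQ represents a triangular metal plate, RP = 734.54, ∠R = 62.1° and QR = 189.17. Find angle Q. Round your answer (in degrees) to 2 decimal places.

By the law of cosines, PQ² = QR² + RP² − 2·QR·RP·cos R = 4.4529e+05, so PQ ≈ 667.3.
Law of cosines again: cos Q = (PQ² + QR² − RP²)/(2·PQ·QR) ≈ -0.23159, so ∠Q ≈ 103.39°.

∠Q ≈ 103.39°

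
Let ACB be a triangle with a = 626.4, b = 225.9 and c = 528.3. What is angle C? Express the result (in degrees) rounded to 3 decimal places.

54.509

By the law of cosines, cos C = (b² + a² − c²) / (2·b·a) ≈ 0.58057, so ∠C ≈ 54.51°.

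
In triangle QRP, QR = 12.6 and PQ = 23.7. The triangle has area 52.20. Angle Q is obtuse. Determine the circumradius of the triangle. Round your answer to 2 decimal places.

From area = ½·PQ·QR·sin Q, we get sin Q = 2·area/(PQ·QR) ≈ 0.34961.
Taking the obtuse solution, ∠Q ≈ 159.54°.
Law of cosines then gives RP ≈ 35.777.
Circumradius = RP/(2 sin Q) ≈ 51.167.

51.17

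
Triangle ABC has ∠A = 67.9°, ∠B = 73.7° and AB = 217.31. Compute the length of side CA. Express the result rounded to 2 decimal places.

335.79

The third angle is ∠C = 180° − ∠A − ∠B = 38.40°.
Law of sines: CA = AB·sin B/sin C ≈ 335.79.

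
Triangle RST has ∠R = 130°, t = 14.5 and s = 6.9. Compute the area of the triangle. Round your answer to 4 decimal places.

Area = ½·s·t·sin R ≈ 38.321.

38.3214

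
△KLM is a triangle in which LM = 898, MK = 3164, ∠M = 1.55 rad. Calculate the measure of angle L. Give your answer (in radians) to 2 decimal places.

∠L ≈ 1.31 rad

By the law of cosines, KL² = LM² + MK² − 2·LM·MK·cos M = 1.0699e+07, so KL ≈ 3271.
Law of cosines again: cos L = (KL² + LM² − MK²)/(2·KL·LM) ≈ 0.25442, so ∠L ≈ 1.314 rad.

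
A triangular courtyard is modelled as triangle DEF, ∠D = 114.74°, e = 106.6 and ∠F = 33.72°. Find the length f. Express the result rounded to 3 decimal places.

113.130

The third angle is ∠E = 180° − ∠F − ∠D = 31.54°.
Law of sines: f = e·sin F/sin E ≈ 113.13.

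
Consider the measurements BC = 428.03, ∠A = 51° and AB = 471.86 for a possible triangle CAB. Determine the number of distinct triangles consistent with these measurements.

2

AB·sin A = 471.86·sin(51°) ≈ 366.7.
Since AB sin A < BC < AB (366.7 < 428.03 < 471.86), two triangles exist.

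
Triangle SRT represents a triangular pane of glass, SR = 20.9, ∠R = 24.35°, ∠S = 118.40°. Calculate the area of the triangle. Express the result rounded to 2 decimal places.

130.87

The third angle is ∠T = 180° − ∠S − ∠R = 37.25°.
Law of sines: RT = SR·sin S/sin T ≈ 30.373.
Law of sines: TS = SR·sin R/sin T ≈ 14.237.
Area = ½·SR·RT·sin R ≈ 130.87.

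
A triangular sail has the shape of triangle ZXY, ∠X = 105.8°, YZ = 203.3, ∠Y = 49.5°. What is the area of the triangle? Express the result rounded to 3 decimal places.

The third angle is ∠Z = 180° − ∠X − ∠Y = 24.70°.
Law of sines: XY = YZ·sin Z/sin X ≈ 88.288.
Law of sines: ZX = YZ·sin Y/sin X ≈ 160.66.
Area = ½·YZ·XY·sin Y ≈ 6824.3.

6824.250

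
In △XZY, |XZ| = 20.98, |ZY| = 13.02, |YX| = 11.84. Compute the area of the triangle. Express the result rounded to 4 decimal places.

69.8386

Semiperimeter s = (13.02 + 11.84 + 20.98)/2 = 22.92.
Heron's formula: area = √(22.92·9.9·11.08·1.94) ≈ 69.839.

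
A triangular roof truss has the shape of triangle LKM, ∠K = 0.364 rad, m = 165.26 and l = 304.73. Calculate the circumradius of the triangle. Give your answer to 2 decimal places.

By the law of cosines, k² = m² + l² − 2·m·l·cos K = 26051, so k ≈ 161.4.
Area = ½·m·l·sin K ≈ 8964.4.
Circumradius = k/(2 sin K) ≈ 226.68.

226.68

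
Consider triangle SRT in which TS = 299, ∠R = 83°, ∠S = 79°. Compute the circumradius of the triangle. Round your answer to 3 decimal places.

The third angle is ∠T = 180° − ∠S − ∠R = 18.00°.
Law of sines: RT = TS·sin S/sin R ≈ 295.71.
Law of sines: SR = TS·sin T/sin R ≈ 93.09.
Circumradius = TS/(2 sin R) ≈ 150.62.

150.623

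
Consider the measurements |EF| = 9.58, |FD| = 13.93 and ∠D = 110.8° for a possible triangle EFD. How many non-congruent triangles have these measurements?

|FD|·sin D = 13.93·sin(110.8°) ≈ 13.02.
Since ∠D is not acute, a triangle exists only if |EF| > |FD|; here |EF| ≤ |FD|, so there is no triangle.

0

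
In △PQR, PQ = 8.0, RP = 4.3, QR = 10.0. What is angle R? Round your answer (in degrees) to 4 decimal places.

50.6834

By the law of cosines, cos R = (QR² + RP² − PQ²) / (2·QR·RP) ≈ 0.63360, so ∠R ≈ 50.68°.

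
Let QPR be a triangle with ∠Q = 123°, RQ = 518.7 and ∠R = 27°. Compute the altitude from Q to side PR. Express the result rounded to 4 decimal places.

The third angle is ∠P = 180° − ∠R − ∠Q = 30.00°.
Law of sines: PR = RQ·sin Q/sin P ≈ 870.04.
Law of sines: QP = RQ·sin R/sin P ≈ 470.97.
Area = ½·RQ·PR·sin R ≈ 1.0244e+05.
The altitude from Q has length 2·area/PR ≈ 235.48.

235.4849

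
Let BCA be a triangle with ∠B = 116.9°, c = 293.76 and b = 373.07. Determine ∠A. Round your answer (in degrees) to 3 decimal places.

∠A ≈ 18.495°

Law of sines: sin C = c·sin B/b ≈ 0.70221.
Since b ≥ c, only the acute value applies: ∠C ≈ 44.60°.
Then ∠A = 180° − ∠B − ∠C ≈ 18.50°.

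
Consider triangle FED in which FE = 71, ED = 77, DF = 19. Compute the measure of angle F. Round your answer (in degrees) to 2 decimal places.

101.26

By the law of cosines, cos F = (DF² + FE² − ED²) / (2·DF·FE) ≈ -0.19533, so ∠F ≈ 101.26°.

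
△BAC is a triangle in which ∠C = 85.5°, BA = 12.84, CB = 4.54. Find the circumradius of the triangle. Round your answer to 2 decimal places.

6.44

Law of sines: sin A = CB·sin C/BA ≈ 0.35249.
Since BA ≥ CB, only the acute value applies: ∠A ≈ 20.64°.
Then ∠B = 180° − ∠C − ∠A ≈ 73.86°.
Law of sines gives AC = BA·sin B/sin C ≈ 12.372.
Circumradius = BA/(2 sin C) ≈ 6.4399.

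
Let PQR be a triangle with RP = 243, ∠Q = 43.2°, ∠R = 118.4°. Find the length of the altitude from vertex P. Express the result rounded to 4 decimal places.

h_P ≈ 213.7546

The third angle is ∠P = 180° − ∠Q − ∠R = 18.40°.
Law of sines: QR = RP·sin P/sin Q ≈ 112.05.
Law of sines: PQ = RP·sin R/sin Q ≈ 312.26.
Area = ½·RP·QR·sin R ≈ 11975.
The altitude from P has length 2·area/QR ≈ 213.75.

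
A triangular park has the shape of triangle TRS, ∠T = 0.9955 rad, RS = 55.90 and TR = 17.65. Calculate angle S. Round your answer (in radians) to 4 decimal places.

∠S ≈ 0.2681 rad

Law of sines: sin S = TR·sin T/RS ≈ 0.26492.
Since RS ≥ TR, only the acute value applies: ∠S ≈ 0.2681 rad.
Then ∠R = π − ∠T − ∠S ≈ 1.8780 rad.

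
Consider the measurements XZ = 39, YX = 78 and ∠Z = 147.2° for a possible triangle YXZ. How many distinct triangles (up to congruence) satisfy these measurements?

1

XZ·sin Z = 39·sin(147.2°) ≈ 21.13.
Since ∠Z is not acute, a triangle exists only if YX > XZ; here YX > XZ, so there is exactly one triangle.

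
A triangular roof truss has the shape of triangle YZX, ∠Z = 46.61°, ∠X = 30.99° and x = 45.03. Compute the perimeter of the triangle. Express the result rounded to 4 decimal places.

The third angle is ∠Y = 180° − ∠Z − ∠X = 102.40°.
Law of sines: y = x·sin Y/sin X ≈ 85.416.
Law of sines: z = x·sin Z/sin X ≈ 63.554.
Semiperimeter s = (85.416+63.554+45.03)/2 = 97.
Perimeter = 85.416 + 63.554 + 45.03 = 194.

perimeter ≈ 193.9994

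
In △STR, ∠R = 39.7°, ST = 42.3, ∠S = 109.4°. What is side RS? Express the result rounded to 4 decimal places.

The third angle is ∠T = 180° − ∠R − ∠S = 30.90°.
Law of sines: RS = ST·sin T/sin R ≈ 34.007.

34.0073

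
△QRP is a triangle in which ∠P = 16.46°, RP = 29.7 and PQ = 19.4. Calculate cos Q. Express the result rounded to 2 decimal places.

-0.73

By the law of cosines, QR² = RP² + PQ² − 2·RP·PQ·cos P = 153.32, so QR ≈ 12.382.
Law of cosines again: cos Q = (PQ² + QR² − RP²)/(2·PQ·QR) ≈ -0.73355, so ∠Q ≈ 137.18°.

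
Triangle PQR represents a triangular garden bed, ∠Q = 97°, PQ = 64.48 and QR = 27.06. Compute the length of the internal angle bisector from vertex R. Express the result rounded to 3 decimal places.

33.941

By the law of cosines, RP² = PQ² + QR² − 2·PQ·QR·cos Q = 5315.2, so RP ≈ 72.905.
Law of cosines again: cos R = (QR² + RP² − PQ²)/(2·QR·RP) ≈ 0.47895, so ∠R ≈ 61.38°.
The bisector from R has length 2·QR·RP·cos(∠R/2)/(QR+RP) ≈ 33.941.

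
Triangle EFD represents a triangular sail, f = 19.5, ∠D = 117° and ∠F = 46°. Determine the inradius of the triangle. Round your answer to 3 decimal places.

r ≈ 2.670

The third angle is ∠E = 180° − ∠F − ∠D = 17.00°.
Law of sines: e = f·sin E/sin F ≈ 7.9257.
Law of sines: d = f·sin D/sin F ≈ 24.154.
Area = ½·f·e·sin D ≈ 68.853.
Semiperimeter s = (7.9257+19.5+24.154)/2 = 25.79.
Inradius = area/s = 68.853/25.79 ≈ 2.6698.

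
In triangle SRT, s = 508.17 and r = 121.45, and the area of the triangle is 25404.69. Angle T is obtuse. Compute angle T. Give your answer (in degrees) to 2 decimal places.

∠T ≈ 124.59°

From area = ½·s·r·sin T, we get sin T = 2·area/(s·r) ≈ 0.82326.
Taking the obtuse solution, ∠T ≈ 124.59°.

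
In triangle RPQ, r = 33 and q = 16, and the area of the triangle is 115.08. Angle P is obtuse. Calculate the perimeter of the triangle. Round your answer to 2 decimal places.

96.91

From area = ½·q·r·sin P, we get sin P = 2·area/(q·r) ≈ 0.43591.
Taking the obtuse solution, ∠P ≈ 154.16°.
Law of cosines then gives p ≈ 47.91.
Perimeter = 33 + 47.91 + 16 = 96.91.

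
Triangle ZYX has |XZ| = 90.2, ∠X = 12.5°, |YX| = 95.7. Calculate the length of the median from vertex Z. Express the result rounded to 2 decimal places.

By the law of cosines, |ZY|² = |YX|² + |XZ|² − 2·|YX|·|XZ|·cos X = 439.48, so |ZY| ≈ 20.964.
Median from Z: ½√(2·|XZ|² + 2·|ZY|² − |YX|²) ≈ 44.701.

m_Z ≈ 44.70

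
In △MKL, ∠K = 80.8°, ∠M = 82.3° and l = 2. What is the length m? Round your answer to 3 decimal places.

The third angle is ∠L = 180° − ∠M − ∠K = 16.90°.
Law of sines: m = l·sin M/sin L ≈ 6.8179.

6.818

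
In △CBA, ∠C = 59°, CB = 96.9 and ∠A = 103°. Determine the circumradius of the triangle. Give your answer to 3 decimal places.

The third angle is ∠B = 180° − ∠A − ∠C = 18.00°.
Law of sines: BA = CB·sin C/sin A ≈ 85.244.
Law of sines: AC = CB·sin B/sin A ≈ 30.731.
Circumradius = CB/(2 sin A) ≈ 49.724.

R ≈ 49.724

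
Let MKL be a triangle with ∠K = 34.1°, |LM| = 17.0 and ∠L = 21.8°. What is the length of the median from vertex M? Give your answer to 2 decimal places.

The third angle is ∠M = 180° − ∠K − ∠L = 124.10°.
Law of sines: |KL| = |LM|·sin M/sin K ≈ 25.109.
Law of sines: |MK| = |LM|·sin L/sin K ≈ 11.261.
Median from M: ½√(2·|LM|² + 2·|MK|² − |KL|²) ≈ 7.0915.

7.09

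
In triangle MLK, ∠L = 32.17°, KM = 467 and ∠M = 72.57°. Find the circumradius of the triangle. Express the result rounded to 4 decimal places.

R ≈ 438.5527

The third angle is ∠K = 180° − ∠M − ∠L = 75.26°.
Law of sines: LK = KM·sin M/sin L ≈ 836.83.
Law of sines: ML = KM·sin K/sin L ≈ 848.24.
Circumradius = KM/(2 sin L) ≈ 438.55.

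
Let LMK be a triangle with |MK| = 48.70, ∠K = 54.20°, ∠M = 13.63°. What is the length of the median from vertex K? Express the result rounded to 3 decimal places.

The third angle is ∠L = 180° − ∠M − ∠K = 112.17°.
Law of sines: |KL| = |MK|·sin M/sin L ≈ 12.392.
Law of sines: |LM| = |MK|·sin K/sin L ≈ 42.652.
Median from K: ½√(2·|MK|² + 2·|KL|² − |LM|²) ≈ 28.422.

m_K ≈ 28.422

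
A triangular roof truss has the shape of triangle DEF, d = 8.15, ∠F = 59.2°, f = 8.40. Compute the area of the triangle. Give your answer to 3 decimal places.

Law of sines: sin D = d·sin F/f ≈ 0.83340.
Since f ≥ d, only the acute value applies: ∠D ≈ 56.45°.
Then ∠E = 180° − ∠F − ∠D ≈ 64.35°.
Law of sines gives e = f·sin E/sin F ≈ 8.8156.
Area = ½·f·d·sin E ≈ 30.857.

area ≈ 30.857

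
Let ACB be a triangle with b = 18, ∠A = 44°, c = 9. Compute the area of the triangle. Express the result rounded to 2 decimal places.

area ≈ 56.27

Area = ½·c·b·sin A ≈ 56.267.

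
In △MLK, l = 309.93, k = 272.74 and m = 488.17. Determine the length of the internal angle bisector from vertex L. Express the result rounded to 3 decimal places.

By the law of cosines, cos L = (k² + m² − l²) / (2·k·m) ≈ 0.81356, so ∠L ≈ 35.55°.
The bisector from L has length 2·k·m·cos(∠L/2)/(k+m) ≈ 333.25.

t_L ≈ 333.248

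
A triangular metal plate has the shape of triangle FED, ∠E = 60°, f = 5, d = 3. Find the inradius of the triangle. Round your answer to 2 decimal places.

By the law of cosines, e² = d² + f² − 2·d·f·cos E = 19, so e ≈ 4.3589.
Area = ½·d·f·sin E ≈ 6.4952.
Semiperimeter s = (5+4.3589+3)/2 = 6.1794.
Inradius = area/s = 6.4952/6.1794 ≈ 1.0511.

1.05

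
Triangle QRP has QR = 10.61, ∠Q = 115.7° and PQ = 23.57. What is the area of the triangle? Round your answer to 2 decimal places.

112.67

Area = ½·PQ·QR·sin Q ≈ 112.67.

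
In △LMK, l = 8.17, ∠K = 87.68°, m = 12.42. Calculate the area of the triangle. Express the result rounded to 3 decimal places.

Area = ½·l·m·sin K ≈ 50.694.

area ≈ 50.694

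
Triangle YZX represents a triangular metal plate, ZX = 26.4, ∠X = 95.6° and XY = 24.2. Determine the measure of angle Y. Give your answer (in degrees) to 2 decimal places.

By the law of cosines, YZ² = ZX² + XY² − 2·ZX·XY·cos X = 1407.3, so YZ ≈ 37.514.
Law of cosines again: cos Y = (XY² + YZ² − ZX²)/(2·XY·YZ) ≈ 0.71377, so ∠Y ≈ 44.46°.

∠Y ≈ 44.46°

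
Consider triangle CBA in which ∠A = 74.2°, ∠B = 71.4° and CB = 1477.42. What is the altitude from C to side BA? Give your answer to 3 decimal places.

1400.252

The third angle is ∠C = 180° − ∠B − ∠A = 34.40°.
Law of sines: BA = CB·sin C/sin A ≈ 867.47.
Law of sines: AC = CB·sin B/sin A ≈ 1455.2.
Area = ½·CB·BA·sin B ≈ 6.0734e+05.
The altitude from C has length 2·area/BA ≈ 1400.3.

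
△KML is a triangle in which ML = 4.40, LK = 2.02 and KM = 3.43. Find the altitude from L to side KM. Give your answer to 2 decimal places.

Semiperimeter s = (4.4 + 2.02 + 3.43)/2 = 4.925.
Heron's formula: area = √(4.925·0.525·2.905·1.495) ≈ 3.351.
The altitude from L has length 2·area/KM ≈ 1.9539.

1.95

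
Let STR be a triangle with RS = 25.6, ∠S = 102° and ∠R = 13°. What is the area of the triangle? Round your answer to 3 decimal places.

area ≈ 79.555

The third angle is ∠T = 180° − ∠R − ∠S = 65.00°.
Law of sines: TR = RS·sin S/sin T ≈ 27.629.
Law of sines: ST = RS·sin R/sin T ≈ 6.3541.
Area = ½·RS·TR·sin R ≈ 79.555.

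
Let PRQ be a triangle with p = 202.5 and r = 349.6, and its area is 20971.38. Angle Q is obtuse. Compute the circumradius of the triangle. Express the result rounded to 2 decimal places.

From area = ½·p·r·sin Q, we get sin Q = 2·area/(p·r) ≈ 0.59246.
Taking the obtuse solution, ∠Q ≈ 143.67°.
Law of cosines then gives q ≈ 526.58.
Circumradius = q/(2 sin Q) ≈ 444.4.

444.40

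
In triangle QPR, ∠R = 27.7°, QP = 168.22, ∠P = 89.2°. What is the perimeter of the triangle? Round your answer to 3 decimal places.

The third angle is ∠Q = 180° − ∠P − ∠R = 63.10°.
Law of sines: PR = QP·sin Q/sin R ≈ 322.73.
Law of sines: RQ = QP·sin P/sin R ≈ 361.85.
Semiperimeter s = (322.73+361.85+168.22)/2 = 426.4.
Perimeter = 322.73 + 361.85 + 168.22 = 852.8.

perimeter ≈ 852.800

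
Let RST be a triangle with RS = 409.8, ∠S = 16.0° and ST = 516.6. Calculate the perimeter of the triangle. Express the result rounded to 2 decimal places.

By the law of cosines, TR² = RS² + ST² − 2·RS·ST·cos S = 27808, so TR ≈ 166.76.
Semiperimeter s = (516.6+166.76+409.8)/2 = 546.58.
Perimeter = 516.6 + 166.76 + 409.8 = 1093.2.

1093.16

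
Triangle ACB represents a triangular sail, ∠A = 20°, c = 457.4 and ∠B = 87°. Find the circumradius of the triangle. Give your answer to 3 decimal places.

The third angle is ∠C = 180° − ∠B − ∠A = 73.00°.
Law of sines: a = c·sin A/sin C ≈ 163.59.
Law of sines: b = c·sin B/sin C ≈ 477.64.
Circumradius = c/(2 sin C) ≈ 239.15.

R ≈ 239.150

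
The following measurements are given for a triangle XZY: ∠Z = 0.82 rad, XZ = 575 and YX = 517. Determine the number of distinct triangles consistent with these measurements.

XZ·sin Z = 575·sin(0.82 rad) ≈ 420.4.
Since XZ sin Z < YX < XZ (420.4 < 517 < 575), two triangles exist.

2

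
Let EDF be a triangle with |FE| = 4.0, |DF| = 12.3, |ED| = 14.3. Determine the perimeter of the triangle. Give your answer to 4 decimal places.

30.6000

Perimeter = 12.3 + 4 + 14.3 = 30.6.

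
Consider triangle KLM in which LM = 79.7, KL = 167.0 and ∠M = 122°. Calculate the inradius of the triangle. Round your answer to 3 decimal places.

Law of sines: sin K = LM·sin M/KL ≈ 0.40473.
Since KL ≥ LM, only the acute value applies: ∠K ≈ 23.87°.
Then ∠L = 180° − ∠M − ∠K ≈ 34.13°.
Law of sines gives MK = KL·sin L/sin M ≈ 110.48.
Area = ½·KL·LM·sin L ≈ 3733.5.
Semiperimeter s = (79.7+110.48+167)/2 = 178.59.
Inradius = area/s = 3733.5/178.59 ≈ 20.906.

r ≈ 20.906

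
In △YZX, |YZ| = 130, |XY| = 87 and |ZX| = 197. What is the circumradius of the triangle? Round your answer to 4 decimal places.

By the law of cosines, cos Y = (|XY|² + |YZ|² − |ZX|²) / (2·|XY|·|YZ|) ≈ -0.63395, so ∠Y ≈ 129.34°.
Circumradius = |ZX|/(2 sin Y) ≈ 127.36.

127.3643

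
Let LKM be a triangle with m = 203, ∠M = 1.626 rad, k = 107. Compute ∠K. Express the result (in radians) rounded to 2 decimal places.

Law of sines: sin K = k·sin M/m ≈ 0.52629.
Since m ≥ k, only the acute value applies: ∠K ≈ 0.554 rad.
Then ∠L = π − ∠M − ∠K ≈ 0.961 rad.

∠K ≈ 0.55 rad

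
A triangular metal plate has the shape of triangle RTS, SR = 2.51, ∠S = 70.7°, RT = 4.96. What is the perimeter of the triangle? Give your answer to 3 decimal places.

Law of sines: sin T = SR·sin S/RT ≈ 0.47761.
Since RT ≥ SR, only the acute value applies: ∠T ≈ 28.53°.
Then ∠R = 180° − ∠S − ∠T ≈ 80.77°.
Law of sines gives TS = RT·sin R/sin S ≈ 5.1873.
Semiperimeter s = (5.1873+2.51+4.96)/2 = 6.3287.
Perimeter = 5.1873 + 2.51 + 4.96 = 12.657.

perimeter ≈ 12.657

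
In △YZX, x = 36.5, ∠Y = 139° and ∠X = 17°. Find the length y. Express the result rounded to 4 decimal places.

The third angle is ∠Z = 180° − ∠X − ∠Y = 24.00°.
Law of sines: y = x·sin Y/sin X ≈ 81.903.

81.9031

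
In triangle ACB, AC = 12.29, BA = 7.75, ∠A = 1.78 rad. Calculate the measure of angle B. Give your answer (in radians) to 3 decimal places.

By the law of cosines, CB² = BA² + AC² − 2·BA·AC·cos A = 250.67, so CB ≈ 15.833.
Law of cosines again: cos B = (CB² + BA² − AC²)/(2·CB·BA) ≈ 0.65071, so ∠B ≈ 0.862 rad.

∠B ≈ 0.862 rad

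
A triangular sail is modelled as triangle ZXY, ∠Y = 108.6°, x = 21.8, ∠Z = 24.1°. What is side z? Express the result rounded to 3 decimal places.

The third angle is ∠X = 180° − ∠Y − ∠Z = 47.30°.
Law of sines: z = x·sin Z/sin X ≈ 12.112.

12.112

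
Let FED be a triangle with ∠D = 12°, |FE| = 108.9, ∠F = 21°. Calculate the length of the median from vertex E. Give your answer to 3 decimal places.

m_E ≈ 56.582

The third angle is ∠E = 180° − ∠D − ∠F = 147.00°.
Law of sines: |ED| = |FE|·sin F/sin D ≈ 187.71.
Law of sines: |DF| = |FE|·sin E/sin D ≈ 285.27.
Median from E: ½√(2·|FE|² + 2·|ED|² − |DF|²) ≈ 56.582.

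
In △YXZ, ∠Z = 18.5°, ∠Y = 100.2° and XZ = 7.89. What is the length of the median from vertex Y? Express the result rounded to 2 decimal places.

m_Y ≈ 3.52

The third angle is ∠X = 180° − ∠Z − ∠Y = 61.30°.
Law of sines: ZY = XZ·sin X/sin Y ≈ 7.0318.
Law of sines: YX = XZ·sin Z/sin Y ≈ 2.5437.
Median from Y: ½√(2·ZY² + 2·YX² − XZ²) ≈ 3.5207.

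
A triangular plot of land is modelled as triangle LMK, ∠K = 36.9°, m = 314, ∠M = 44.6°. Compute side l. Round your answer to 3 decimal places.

The third angle is ∠L = 180° − ∠M − ∠K = 98.50°.
Law of sines: l = m·sin L/sin M ≈ 442.28.

442.284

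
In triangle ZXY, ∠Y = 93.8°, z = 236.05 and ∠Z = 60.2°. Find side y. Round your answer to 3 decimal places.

The third angle is ∠X = 180° − ∠Y − ∠Z = 26.00°.
Law of sines: y = z·sin Y/sin Z ≈ 271.42.

271.422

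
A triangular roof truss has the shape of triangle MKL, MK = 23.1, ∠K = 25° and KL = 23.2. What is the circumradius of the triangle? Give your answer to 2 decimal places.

R ≈ 11.86

By the law of cosines, LM² = MK² + KL² − 2·MK·KL·cos K = 100.43, so LM ≈ 10.022.
Area = ½·MK·KL·sin K ≈ 113.24.
Circumradius = LM/(2 sin K) ≈ 11.857.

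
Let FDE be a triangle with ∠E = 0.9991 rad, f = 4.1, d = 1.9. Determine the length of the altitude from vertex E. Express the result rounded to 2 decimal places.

1.89

By the law of cosines, e² = f² + d² − 2·f·d·cos E = 11.99, so e ≈ 3.4627.
Area = ½·f·d·sin E ≈ 3.2756.
The altitude from E has length 2·area/e ≈ 1.892.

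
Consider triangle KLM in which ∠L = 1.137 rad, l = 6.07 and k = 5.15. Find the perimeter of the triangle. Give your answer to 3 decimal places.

17.259

Law of sines: sin K = k·sin L/l ≈ 0.76985.
Since l ≥ k, only the acute value applies: ∠K ≈ 0.879 rad.
Then ∠M = π − ∠L − ∠K ≈ 1.126 rad.
Law of sines gives m = l·sin M/sin L ≈ 6.0387.
Semiperimeter s = (5.15+6.07+6.0387)/2 = 8.6293.
Perimeter = 5.15 + 6.07 + 6.0387 = 17.259.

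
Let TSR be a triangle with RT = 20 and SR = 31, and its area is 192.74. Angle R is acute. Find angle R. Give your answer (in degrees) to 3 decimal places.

From area = ½·SR·RT·sin R, we get sin R = 2·area/(SR·RT) ≈ 0.62174.
Taking the acute solution, ∠R ≈ 38.44°.

∠R ≈ 38.443°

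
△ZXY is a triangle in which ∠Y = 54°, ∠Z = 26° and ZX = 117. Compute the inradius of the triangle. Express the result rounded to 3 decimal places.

The third angle is ∠X = 180° − ∠Y − ∠Z = 100.00°.
Law of sines: XY = ZX·sin Z/sin Y ≈ 63.397.
Law of sines: YZ = ZX·sin X/sin Y ≈ 142.42.
Area = ½·ZX·XY·sin X ≈ 3652.4.
Semiperimeter s = (63.397+142.42+117)/2 = 161.41.
Inradius = area/s = 3652.4/161.41 ≈ 22.628.

r ≈ 22.628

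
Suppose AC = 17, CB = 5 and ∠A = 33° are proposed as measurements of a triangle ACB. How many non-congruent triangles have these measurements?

0

AC·sin A = 17·sin(33°) ≈ 9.259.
Since CB = 5 < 9.259 = AC sin A, no triangle exists.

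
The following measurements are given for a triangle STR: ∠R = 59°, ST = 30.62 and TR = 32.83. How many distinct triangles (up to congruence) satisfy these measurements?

2

TR·sin R = 32.83·sin(59°) ≈ 28.14.
Since TR sin R < ST < TR (28.14 < 30.62 < 32.83), two triangles exist.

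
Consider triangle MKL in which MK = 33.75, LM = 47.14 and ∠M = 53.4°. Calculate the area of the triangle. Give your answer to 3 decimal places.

Area = ½·LM·MK·sin M ≈ 638.63.

638.631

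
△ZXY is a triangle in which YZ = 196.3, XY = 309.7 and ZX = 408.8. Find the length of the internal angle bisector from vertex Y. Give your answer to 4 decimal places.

By the law of cosines, cos Y = (XY² + YZ² − ZX²) / (2·XY·YZ) ≈ -0.26869, so ∠Y ≈ 105.59°.
The bisector from Y has length 2·XY·YZ·cos(∠Y/2)/(XY+YZ) ≈ 145.3.

145.3036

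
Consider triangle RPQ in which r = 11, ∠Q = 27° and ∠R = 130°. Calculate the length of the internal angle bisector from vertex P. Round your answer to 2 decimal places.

t_P ≈ 8.02

The third angle is ∠P = 180° − ∠Q − ∠R = 23.00°.
Law of sines: p = r·sin P/sin R ≈ 5.6107.
Law of sines: q = r·sin Q/sin R ≈ 6.5191.
The bisector from P has length 2·q·r·cos(∠P/2)/(q+r) ≈ 8.0221.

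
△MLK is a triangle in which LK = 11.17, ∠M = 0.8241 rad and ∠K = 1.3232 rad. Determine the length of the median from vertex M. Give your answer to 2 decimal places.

The third angle is ∠L = π − ∠K − ∠M = 0.9943 rad.
Law of sines: KM = LK·sin L/sin M ≈ 12.759.
Law of sines: ML = LK·sin K/sin M ≈ 14.755.
Median from M: ½√(2·KM² + 2·ML² − LK²) ≈ 12.612.

m_M ≈ 12.61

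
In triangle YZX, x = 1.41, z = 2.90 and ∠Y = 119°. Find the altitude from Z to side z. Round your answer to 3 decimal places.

1.233

By the law of cosines, y² = z² + x² − 2·z·x·cos Y = 14.363, so y ≈ 3.7898.
Area = ½·z·x·sin Y ≈ 1.7882.
The altitude from Z has length 2·area/z ≈ 1.2332.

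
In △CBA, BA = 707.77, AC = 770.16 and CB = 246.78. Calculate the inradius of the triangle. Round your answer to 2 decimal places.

100.86

Semiperimeter s = (707.77 + 770.16 + 246.78)/2 = 862.35.
Heron's formula: area = √(862.35·154.58·92.195·615.57) ≈ 86980.
Inradius = area/s = 86980/862.35 ≈ 100.86.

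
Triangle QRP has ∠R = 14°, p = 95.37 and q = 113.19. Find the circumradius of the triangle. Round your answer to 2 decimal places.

By the law of cosines, r² = p² + q² − 2·p·q·cos R = 958.86, so r ≈ 30.966.
Area = ½·p·q·sin R ≈ 1305.8.
Circumradius = r/(2 sin R) ≈ 63.999.

64.00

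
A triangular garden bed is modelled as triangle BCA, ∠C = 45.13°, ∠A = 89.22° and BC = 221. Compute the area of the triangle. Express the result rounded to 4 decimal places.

area ≈ 12377.1140

The third angle is ∠B = 180° − ∠C − ∠A = 45.65°.
Law of sines: CA = BC·sin B/sin A ≈ 158.05.
Law of sines: AB = BC·sin C/sin A ≈ 156.64.
Area = ½·BC·CA·sin C ≈ 12377.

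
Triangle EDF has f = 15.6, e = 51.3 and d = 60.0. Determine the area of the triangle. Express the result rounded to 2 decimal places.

356.74

Semiperimeter s = (51.3 + 60 + 15.6)/2 = 63.45.
Heron's formula: area = √(63.45·12.15·3.45·47.85) ≈ 356.74.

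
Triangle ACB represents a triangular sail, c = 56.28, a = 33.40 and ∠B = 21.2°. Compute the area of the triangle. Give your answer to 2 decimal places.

339.88

Area = ½·a·c·sin B ≈ 339.88.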